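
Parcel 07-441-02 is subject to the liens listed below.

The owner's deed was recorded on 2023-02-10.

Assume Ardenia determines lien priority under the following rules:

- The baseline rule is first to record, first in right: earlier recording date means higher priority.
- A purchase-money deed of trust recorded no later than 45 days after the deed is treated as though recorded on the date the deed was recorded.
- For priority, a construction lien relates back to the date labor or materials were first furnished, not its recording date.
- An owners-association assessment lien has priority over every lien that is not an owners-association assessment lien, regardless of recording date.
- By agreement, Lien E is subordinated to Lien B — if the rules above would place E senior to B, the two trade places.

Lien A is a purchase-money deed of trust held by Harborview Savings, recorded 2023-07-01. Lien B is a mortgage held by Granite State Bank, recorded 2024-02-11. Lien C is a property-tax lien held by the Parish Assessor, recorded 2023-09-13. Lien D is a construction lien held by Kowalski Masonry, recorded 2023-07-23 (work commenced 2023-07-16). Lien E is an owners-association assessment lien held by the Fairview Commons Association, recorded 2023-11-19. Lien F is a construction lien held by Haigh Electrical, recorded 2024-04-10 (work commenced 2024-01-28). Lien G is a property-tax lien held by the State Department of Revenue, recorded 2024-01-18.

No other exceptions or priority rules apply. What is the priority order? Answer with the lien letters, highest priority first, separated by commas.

B, A, D, C, G, F, E

Effective dates: A was recorded 141 days after the deed, outside the 45-day window, so it keeps its recording date; D's effective date is 2023-07-16, when work began; F relates back to 2024-01-28 (work commenced).
As an owners-association assessment lien, E is senior to every other lien.
Remaining liens by effective date: A (2023-07-01), D (2023-07-16), C (2023-09-13), G (2024-01-18), F (2024-01-28), B (2024-02-11).
E would otherwise be senior to B, so under the subordination agreement E and B exchange positions.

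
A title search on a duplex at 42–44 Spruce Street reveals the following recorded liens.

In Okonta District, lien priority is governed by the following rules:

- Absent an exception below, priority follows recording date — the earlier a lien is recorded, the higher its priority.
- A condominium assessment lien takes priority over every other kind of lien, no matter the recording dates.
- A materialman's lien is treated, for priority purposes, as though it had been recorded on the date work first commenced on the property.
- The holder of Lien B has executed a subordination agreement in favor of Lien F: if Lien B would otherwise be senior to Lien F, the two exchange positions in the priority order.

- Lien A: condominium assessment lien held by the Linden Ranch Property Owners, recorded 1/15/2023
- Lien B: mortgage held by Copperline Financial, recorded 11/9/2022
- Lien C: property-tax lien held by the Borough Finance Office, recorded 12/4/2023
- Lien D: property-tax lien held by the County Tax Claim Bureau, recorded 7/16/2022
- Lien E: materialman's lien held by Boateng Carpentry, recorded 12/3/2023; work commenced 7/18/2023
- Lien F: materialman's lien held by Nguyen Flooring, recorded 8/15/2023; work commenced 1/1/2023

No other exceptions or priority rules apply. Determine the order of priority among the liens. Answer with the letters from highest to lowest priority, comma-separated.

Effective dates: E relates back to 7/18/2023 (work commenced); F's effective date is 1/1/2023, when work began.
A is a condominium assessment lien, so it outranks all other liens regardless of date.
Among the remaining liens, by effective date: D (7/16/2022), B (11/9/2022), F (1/1/2023), E (7/18/2023), C (12/4/2023).
B would otherwise be senior to F, so under the subordination agreement B and F exchange positions.

A, D, F, B, E, C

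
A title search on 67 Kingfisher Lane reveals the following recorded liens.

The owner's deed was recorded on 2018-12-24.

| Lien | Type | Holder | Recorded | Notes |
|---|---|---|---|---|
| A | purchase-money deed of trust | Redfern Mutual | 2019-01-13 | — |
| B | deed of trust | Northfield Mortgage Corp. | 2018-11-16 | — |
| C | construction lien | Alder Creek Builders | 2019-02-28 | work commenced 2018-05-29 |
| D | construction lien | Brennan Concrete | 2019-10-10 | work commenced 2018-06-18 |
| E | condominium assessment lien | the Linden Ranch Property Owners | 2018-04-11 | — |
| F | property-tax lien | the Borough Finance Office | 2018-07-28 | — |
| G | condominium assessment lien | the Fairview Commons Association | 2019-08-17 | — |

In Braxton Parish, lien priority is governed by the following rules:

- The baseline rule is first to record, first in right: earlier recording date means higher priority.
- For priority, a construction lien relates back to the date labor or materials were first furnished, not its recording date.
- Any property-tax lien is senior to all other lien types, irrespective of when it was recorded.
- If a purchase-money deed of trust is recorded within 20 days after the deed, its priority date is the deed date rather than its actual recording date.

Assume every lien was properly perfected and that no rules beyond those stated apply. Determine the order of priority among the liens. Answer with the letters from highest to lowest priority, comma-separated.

F, E, C, D, B, A, G

Effective dates after the stated exceptions: A was recorded within the 20-day window, so its effective date is the deed date 2018-12-24; C's effective date is 2018-05-29, when work began; D is treated as recorded 2018-06-18, the work-commencement date.
F is a property-tax lien and takes priority over every other lien.
Among the remaining liens, by effective date: E (2018-04-11), C (2018-05-29), D (2018-06-18), B (2018-11-16), A (2018-12-24), G (2019-08-17).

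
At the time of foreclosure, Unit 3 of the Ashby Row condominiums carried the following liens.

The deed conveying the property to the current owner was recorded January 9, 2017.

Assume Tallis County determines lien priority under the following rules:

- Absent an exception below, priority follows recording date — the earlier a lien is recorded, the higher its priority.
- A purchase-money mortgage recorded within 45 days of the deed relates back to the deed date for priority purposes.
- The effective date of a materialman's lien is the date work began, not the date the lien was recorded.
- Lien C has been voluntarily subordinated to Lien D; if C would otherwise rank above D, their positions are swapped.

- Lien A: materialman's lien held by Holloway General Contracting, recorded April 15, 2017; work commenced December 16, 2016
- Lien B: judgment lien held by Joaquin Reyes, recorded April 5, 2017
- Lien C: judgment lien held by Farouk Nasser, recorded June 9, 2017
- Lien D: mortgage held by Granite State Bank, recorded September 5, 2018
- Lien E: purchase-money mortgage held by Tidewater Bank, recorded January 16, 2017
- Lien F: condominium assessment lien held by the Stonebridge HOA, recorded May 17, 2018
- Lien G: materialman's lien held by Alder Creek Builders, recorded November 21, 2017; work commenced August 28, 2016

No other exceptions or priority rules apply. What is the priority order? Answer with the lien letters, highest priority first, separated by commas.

Effective dates after the stated exceptions: A is treated as recorded December 16, 2016, the work-commencement date; E's effective date is the deed date, January 9, 2017; G relates back to August 28, 2016 (work commenced).
Ordering by effective date: G (August 28, 2016), A (December 16, 2016), E (January 9, 2017), B (April 5, 2017), C (June 9, 2017), F (May 17, 2018), D (September 5, 2018).
C is senior to D before the subordination, so the two trade places.

G, A, E, B, D, F, C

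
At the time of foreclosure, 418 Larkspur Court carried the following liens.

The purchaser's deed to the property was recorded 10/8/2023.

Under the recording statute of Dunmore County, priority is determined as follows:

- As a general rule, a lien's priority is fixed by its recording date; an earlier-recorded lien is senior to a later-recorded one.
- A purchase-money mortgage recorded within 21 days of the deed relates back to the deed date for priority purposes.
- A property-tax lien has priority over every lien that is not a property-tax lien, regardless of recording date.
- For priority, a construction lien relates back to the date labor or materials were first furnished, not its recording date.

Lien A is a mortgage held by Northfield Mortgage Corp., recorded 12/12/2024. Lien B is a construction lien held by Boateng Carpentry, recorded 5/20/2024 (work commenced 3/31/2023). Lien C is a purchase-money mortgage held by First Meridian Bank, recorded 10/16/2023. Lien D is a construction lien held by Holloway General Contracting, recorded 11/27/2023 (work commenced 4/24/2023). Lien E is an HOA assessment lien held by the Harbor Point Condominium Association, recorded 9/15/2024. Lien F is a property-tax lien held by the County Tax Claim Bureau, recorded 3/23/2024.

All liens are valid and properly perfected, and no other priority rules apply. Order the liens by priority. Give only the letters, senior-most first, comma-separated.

Effective dates after the stated exceptions: B relates back to 3/31/2023 (work commenced); C's effective date is the deed date, 10/8/2023; D is treated as recorded 4/24/2023, the work-commencement date.
F, as a property-tax lien, has superpriority and ranks first.
Ordering the rest by effective date: B (3/31/2023), D (4/24/2023), C (10/8/2023), E (9/15/2024), A (12/12/2024).

F, B, D, C, E, A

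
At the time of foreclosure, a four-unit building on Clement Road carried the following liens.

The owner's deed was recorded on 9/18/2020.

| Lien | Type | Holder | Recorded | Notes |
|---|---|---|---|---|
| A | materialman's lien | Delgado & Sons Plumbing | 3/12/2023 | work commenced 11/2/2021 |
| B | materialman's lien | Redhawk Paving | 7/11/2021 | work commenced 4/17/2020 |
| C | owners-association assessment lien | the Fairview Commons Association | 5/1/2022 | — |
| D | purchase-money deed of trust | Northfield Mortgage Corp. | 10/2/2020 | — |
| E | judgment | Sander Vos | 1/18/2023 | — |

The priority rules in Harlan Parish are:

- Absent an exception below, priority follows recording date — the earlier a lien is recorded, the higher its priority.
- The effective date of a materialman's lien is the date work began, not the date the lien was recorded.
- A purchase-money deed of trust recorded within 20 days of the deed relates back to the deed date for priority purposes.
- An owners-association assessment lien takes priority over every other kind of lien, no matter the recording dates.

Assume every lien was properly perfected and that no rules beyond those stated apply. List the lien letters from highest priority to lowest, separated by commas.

Effective dates after the stated exceptions: A is treated as recorded 11/2/2021, the work-commencement date; B's effective date is 4/17/2020, when work began; D was recorded within the 20-day window, so its effective date is the deed date 9/18/2020.
C, as an owners-association assessment lien, has superpriority and ranks first.
Remaining liens by effective date: B (4/17/2020), D (9/18/2020), A (11/2/2021), E (1/18/2023).

C, B, D, A, E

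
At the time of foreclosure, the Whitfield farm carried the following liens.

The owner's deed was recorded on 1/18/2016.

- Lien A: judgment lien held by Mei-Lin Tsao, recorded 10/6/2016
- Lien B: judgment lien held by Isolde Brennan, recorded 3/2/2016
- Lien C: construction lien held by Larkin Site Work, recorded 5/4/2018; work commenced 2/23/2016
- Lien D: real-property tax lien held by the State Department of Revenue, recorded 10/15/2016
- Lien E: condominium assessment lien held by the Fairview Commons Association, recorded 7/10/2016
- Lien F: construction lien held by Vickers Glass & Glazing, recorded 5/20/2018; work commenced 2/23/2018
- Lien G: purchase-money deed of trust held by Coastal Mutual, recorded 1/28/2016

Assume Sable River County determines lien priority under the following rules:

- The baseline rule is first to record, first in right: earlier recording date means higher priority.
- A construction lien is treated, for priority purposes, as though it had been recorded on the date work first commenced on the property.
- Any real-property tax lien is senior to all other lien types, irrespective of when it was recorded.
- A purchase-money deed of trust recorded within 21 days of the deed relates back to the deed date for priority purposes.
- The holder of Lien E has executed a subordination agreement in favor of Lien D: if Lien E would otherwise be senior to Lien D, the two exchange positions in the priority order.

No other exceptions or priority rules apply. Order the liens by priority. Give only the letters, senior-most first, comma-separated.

D, G, C, B, E, A, F

Effective dates: C is treated as recorded 2/23/2016, the work-commencement date; F's effective date is 2/23/2018, when work began; G was recorded within the 21-day window, so its effective date is the deed date 1/18/2016.
D, as a real-property tax lien, has superpriority and ranks first.
The other liens, earliest effective date first: G (1/18/2016), C (2/23/2016), B (3/2/2016), E (7/10/2016), A (10/6/2016), F (2/23/2018).
E is already junior to D, so the subordination agreement changes nothing.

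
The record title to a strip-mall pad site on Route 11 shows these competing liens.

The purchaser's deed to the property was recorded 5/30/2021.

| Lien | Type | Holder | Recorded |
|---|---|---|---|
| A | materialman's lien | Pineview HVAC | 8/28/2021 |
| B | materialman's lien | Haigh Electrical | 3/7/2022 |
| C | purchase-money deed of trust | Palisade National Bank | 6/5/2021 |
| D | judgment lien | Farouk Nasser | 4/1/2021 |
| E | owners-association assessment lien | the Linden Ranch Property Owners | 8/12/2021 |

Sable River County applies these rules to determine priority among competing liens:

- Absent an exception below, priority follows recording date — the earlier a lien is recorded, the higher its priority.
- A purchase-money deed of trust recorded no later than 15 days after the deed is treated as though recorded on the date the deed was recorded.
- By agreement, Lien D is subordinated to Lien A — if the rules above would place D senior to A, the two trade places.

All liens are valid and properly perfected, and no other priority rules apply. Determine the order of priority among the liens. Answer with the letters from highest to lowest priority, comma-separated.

Adjusting effective dates: C's effective date is the deed date, 5/30/2021.
Sorted by effective date: D (4/1/2021), C (5/30/2021), E (8/12/2021), A (8/28/2021), B (3/7/2022).
Because D would otherwise rank above A, the subordination swaps them.

A, C, E, D, B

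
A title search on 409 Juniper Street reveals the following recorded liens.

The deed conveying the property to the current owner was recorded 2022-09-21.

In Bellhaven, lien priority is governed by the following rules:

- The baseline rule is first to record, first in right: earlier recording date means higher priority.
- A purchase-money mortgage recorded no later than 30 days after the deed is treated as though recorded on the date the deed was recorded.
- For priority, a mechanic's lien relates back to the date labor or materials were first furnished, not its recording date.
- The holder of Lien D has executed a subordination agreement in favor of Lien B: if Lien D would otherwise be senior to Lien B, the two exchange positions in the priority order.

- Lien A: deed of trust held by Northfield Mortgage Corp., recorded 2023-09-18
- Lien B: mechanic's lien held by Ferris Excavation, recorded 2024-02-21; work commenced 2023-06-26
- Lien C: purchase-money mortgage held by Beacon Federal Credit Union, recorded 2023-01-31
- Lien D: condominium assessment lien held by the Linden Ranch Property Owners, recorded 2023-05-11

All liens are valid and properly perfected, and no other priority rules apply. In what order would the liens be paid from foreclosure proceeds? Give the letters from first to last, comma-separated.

First, effective dates: B is treated as recorded 2023-06-26, the work-commencement date; C missed the 30-day window (132 days after the deed), so its recording date stands.
By effective date: C (2023-01-31), D (2023-05-11), B (2023-06-26), A (2023-09-18).
The subordination applies — D was senior to B — so D and B swap.

C, B, D, A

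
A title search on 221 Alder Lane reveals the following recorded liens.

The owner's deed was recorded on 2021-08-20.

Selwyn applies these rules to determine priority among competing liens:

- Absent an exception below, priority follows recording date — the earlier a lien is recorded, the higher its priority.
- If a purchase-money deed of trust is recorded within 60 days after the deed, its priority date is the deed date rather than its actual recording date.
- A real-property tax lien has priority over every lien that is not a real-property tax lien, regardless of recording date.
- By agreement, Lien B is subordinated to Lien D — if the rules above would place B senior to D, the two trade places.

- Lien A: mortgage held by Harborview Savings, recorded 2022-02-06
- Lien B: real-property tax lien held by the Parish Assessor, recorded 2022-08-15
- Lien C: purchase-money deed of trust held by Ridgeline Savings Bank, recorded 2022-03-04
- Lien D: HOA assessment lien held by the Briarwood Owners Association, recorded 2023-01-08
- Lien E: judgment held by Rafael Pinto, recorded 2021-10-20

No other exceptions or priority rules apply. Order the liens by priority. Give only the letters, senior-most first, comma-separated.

D, E, A, C, B

Adjusting effective dates: C was recorded 196 days after the deed — beyond 60 days — so no relation-back applies.
B is a real-property tax lien and takes priority over every other lien.
Remaining liens by effective date: E (2021-10-20), A (2022-02-06), C (2022-03-04), D (2023-01-08).
B would otherwise be senior to D, so under the subordination agreement B and D exchange positions.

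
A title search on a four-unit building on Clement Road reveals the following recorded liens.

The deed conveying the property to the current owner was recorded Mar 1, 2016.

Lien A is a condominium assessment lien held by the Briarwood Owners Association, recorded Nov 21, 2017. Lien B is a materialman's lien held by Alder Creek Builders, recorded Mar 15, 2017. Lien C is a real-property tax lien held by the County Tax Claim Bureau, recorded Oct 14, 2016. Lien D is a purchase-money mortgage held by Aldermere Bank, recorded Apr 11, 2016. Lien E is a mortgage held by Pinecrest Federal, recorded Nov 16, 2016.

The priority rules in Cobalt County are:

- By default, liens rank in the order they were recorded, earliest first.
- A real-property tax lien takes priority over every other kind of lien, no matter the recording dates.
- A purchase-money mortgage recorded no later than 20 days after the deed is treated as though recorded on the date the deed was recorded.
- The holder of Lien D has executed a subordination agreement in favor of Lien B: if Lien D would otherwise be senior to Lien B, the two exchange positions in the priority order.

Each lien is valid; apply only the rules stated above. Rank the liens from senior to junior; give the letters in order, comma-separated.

C, B, E, D, A

Effective dates after the stated exceptions: D was recorded 41 days after the deed — beyond 20 days — so no relation-back applies.
C is a real-property tax lien, so it outranks all other liens regardless of date.
Ordering the rest by effective date: D (Apr 11, 2016), E (Nov 16, 2016), B (Mar 15, 2017), A (Nov 21, 2017).
The subordination applies — D was senior to B — so D and B swap.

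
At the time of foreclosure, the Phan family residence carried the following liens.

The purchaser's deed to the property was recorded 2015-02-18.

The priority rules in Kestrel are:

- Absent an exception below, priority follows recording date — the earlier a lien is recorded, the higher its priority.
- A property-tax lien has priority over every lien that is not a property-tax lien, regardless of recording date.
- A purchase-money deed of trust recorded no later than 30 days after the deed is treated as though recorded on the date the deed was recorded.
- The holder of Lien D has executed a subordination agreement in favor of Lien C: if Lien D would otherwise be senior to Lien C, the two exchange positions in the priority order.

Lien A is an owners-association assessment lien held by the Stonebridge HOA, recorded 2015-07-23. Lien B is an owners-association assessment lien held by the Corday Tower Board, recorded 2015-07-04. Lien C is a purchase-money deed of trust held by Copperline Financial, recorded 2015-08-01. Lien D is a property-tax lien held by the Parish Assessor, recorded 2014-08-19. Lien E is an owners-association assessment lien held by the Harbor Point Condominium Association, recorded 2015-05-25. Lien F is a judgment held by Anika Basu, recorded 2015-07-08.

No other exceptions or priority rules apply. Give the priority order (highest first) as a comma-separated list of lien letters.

Effective dates after the stated exceptions: C was recorded 164 days after the deed, outside the 30-day window, so it keeps its recording date.
D is a property-tax lien and takes priority over every other lien.
Remaining liens by effective date: E (2015-05-25), B (2015-07-04), F (2015-07-08), A (2015-07-23), C (2015-08-01).
Because D would otherwise rank above C, the subordination swaps them.

C, E, B, F, A, D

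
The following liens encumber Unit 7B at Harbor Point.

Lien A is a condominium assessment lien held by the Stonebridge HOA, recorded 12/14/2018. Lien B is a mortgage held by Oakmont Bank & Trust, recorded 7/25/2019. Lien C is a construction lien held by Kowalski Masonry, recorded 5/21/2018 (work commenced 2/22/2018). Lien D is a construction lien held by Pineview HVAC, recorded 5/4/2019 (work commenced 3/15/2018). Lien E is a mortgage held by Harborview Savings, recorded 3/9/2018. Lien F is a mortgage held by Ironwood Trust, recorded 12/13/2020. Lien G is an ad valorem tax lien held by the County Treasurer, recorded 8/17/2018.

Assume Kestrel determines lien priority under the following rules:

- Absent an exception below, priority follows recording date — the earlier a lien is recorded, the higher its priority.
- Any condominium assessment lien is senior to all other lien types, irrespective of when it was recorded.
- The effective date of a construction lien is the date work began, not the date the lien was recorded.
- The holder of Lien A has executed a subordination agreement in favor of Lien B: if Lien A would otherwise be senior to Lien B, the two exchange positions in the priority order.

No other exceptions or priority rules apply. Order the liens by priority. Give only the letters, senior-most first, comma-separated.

B, C, E, D, G, A, F

Effective dates: C is treated as recorded 2/22/2018, the work-commencement date; D relates back to 3/15/2018 (work commenced).
A, as a condominium assessment lien, has superpriority and ranks first.
Ordering the rest by effective date: C (2/22/2018), E (3/9/2018), D (3/15/2018), G (8/17/2018), B (7/25/2019), F (12/13/2020).
A is senior to B before the subordination, so the two trade places.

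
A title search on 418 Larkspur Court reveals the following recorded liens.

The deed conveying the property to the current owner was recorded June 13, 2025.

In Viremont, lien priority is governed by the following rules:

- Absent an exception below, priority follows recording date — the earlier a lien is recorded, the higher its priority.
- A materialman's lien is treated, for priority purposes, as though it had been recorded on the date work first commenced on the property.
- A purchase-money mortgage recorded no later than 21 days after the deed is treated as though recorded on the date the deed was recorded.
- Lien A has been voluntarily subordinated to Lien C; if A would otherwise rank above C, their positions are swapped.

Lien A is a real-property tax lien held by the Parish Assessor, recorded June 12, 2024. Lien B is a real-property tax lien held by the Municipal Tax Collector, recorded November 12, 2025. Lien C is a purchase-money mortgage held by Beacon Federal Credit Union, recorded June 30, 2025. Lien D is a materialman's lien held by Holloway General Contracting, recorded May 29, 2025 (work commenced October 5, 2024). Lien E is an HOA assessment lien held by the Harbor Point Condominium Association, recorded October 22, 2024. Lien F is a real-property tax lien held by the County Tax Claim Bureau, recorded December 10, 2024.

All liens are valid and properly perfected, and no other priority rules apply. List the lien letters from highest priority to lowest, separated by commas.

Effective dates after the stated exceptions: C's effective date is the deed date, June 13, 2025; D is treated as recorded October 5, 2024, the work-commencement date.
By effective date, earliest first: A (June 12, 2024), D (October 5, 2024), E (October 22, 2024), F (December 10, 2024), C (June 13, 2025), B (November 12, 2025).
The subordination applies — A was senior to C — so A and C swap.

C, D, E, F, A, B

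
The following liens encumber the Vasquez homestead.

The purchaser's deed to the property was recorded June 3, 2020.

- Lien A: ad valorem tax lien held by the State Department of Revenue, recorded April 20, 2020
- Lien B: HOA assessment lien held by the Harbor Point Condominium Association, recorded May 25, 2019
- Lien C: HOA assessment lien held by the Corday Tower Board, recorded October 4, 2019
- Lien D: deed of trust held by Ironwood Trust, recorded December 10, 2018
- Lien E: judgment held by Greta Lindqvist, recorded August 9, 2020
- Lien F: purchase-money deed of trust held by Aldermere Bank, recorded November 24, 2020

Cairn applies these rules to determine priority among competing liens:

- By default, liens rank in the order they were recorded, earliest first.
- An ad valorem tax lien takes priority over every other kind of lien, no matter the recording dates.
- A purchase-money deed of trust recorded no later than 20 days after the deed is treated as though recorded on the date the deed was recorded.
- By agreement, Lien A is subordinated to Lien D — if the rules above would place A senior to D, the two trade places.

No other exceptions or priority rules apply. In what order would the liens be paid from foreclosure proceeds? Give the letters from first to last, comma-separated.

Effective dates: F was recorded 174 days after the deed — beyond 20 days — so no relation-back applies.
A is an ad valorem tax lien and takes priority over every other lien.
The other liens, earliest effective date first: D (December 10, 2018), B (May 25, 2019), C (October 4, 2019), E (August 9, 2020), F (November 24, 2020).
A is senior to D before the subordination, so the two trade places.

D, A, B, C, E, F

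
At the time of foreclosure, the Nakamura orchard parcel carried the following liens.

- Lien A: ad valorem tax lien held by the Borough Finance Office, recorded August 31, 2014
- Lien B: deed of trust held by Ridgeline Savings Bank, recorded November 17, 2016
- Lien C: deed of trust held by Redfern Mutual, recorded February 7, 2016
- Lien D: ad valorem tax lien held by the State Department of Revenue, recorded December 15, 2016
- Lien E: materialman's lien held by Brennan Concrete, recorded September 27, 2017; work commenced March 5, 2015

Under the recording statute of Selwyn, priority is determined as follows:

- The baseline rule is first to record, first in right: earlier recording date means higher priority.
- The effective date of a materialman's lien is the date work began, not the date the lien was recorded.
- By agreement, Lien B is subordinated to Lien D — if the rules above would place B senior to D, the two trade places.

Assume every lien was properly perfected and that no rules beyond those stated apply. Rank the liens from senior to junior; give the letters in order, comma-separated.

First, effective dates: E's effective date is March 5, 2015, when work began.
Sorted by effective date: A (August 31, 2014), E (March 5, 2015), C (February 7, 2016), B (November 17, 2016), D (December 15, 2016).
Because B would otherwise rank above D, the subordination swaps them.

A, E, C, D, B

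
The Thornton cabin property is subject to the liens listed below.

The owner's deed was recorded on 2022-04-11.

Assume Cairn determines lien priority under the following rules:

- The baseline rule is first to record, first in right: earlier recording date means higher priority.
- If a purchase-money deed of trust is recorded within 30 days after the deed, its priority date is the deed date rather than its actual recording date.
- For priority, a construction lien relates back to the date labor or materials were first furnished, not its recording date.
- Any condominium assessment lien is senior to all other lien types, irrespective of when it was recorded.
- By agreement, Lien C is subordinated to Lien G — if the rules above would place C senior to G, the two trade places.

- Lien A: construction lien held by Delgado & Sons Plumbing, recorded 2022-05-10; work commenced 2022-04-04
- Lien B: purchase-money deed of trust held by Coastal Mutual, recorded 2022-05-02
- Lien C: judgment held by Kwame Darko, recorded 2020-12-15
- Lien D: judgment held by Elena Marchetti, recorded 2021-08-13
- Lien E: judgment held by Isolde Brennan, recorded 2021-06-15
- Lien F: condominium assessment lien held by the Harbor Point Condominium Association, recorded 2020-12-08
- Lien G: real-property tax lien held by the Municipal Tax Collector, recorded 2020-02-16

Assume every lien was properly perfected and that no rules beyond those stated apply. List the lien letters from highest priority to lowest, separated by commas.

Effective dates: A is treated as recorded 2022-04-04, the work-commencement date; B relates back to the deed date 2022-04-11.
As a condominium assessment lien, F is senior to every other lien.
The other liens, earliest effective date first: G (2020-02-16), C (2020-12-15), E (2021-06-15), D (2021-08-13), A (2022-04-04), B (2022-04-11).
Since C is not senior to G, the subordination leaves the order unchanged.

F, G, C, E, D, A, B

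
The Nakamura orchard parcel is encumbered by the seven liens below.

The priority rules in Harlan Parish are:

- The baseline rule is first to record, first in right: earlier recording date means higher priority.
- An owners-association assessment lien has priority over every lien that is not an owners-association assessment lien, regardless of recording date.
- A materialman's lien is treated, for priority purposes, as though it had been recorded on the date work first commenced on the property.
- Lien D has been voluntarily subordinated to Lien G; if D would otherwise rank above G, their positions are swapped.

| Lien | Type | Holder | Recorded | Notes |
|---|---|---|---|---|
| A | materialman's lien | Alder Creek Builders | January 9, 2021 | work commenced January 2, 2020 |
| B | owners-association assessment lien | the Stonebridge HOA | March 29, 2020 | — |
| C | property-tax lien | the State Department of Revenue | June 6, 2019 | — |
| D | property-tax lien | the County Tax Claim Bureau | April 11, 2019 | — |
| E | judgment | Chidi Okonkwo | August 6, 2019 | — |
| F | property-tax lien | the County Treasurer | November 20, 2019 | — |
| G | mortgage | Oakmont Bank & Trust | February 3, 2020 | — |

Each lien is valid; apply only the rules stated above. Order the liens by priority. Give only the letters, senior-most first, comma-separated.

Effective dates after the stated exceptions: A's effective date is January 2, 2020, when work began.
B, as an owners-association assessment lien, has superpriority and ranks first.
Ordering the rest by effective date: D (April 11, 2019), C (June 6, 2019), E (August 6, 2019), F (November 20, 2019), A (January 2, 2020), G (February 3, 2020).
D is senior to G before the subordination, so the two trade places.

B, G, C, E, F, A, D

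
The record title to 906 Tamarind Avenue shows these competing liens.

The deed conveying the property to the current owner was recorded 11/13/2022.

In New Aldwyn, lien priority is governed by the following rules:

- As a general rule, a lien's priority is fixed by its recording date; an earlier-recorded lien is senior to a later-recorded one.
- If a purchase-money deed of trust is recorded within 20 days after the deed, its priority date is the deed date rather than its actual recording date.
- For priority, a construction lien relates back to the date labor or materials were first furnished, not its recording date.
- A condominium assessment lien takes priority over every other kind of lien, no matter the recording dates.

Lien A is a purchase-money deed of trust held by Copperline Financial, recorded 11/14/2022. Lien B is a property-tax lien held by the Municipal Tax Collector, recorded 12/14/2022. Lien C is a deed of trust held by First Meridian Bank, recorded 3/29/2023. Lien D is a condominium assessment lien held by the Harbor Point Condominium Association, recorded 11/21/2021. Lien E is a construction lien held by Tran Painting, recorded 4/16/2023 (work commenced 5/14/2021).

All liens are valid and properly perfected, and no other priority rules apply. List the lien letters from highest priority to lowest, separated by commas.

D, E, A, B, C

Adjusting effective dates: A was recorded within the 20-day window, so its effective date is the deed date 11/13/2022; E's effective date is 5/14/2021, when work began.
D, as a condominium assessment lien, has superpriority and ranks first.
Ordering the rest by effective date: E (5/14/2021), A (11/13/2022), B (12/14/2022), C (3/29/2023).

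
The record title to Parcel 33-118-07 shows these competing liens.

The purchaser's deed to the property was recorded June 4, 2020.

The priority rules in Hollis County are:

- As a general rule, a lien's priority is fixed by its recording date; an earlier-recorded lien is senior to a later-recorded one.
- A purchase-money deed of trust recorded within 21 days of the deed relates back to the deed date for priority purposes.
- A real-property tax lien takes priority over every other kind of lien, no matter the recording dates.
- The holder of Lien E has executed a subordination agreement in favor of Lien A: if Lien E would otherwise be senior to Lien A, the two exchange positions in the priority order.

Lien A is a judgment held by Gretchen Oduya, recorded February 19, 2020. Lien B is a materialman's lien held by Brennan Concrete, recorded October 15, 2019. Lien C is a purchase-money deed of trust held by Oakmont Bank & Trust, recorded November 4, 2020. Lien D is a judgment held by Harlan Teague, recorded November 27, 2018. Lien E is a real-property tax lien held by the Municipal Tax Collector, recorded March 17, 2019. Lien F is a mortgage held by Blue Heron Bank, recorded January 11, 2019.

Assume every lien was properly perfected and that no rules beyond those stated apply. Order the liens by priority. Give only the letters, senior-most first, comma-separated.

Effective dates after the stated exceptions: C missed the 21-day window (153 days after the deed), so its recording date stands.
E is a real-property tax lien, so it outranks all other liens regardless of date.
Ordering the rest by effective date: D (November 27, 2018), F (January 11, 2019), B (October 15, 2019), A (February 19, 2020), C (November 4, 2020).
E would otherwise be senior to A, so under the subordination agreement E and A exchange positions.

A, D, F, B, E, C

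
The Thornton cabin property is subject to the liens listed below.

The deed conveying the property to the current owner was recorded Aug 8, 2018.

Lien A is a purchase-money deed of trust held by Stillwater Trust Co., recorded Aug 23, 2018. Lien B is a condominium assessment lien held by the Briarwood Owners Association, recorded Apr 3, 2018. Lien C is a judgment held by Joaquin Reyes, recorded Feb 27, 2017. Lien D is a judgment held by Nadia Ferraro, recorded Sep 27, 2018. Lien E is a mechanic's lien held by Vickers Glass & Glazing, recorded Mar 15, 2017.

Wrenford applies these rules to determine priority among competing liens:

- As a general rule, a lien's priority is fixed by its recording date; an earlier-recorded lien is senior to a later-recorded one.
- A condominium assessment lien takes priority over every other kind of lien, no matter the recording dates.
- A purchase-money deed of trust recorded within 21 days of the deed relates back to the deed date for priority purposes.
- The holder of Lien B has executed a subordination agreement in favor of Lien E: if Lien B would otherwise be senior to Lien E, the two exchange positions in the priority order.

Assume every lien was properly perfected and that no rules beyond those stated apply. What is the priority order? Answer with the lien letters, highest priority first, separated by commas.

Adjusting effective dates: A was recorded within the 21-day window, so its effective date is the deed date Aug 8, 2018.
B, as a condominium assessment lien, has superpriority and ranks first.
Remaining liens by effective date: C (Feb 27, 2017), E (Mar 15, 2017), A (Aug 8, 2018), D (Sep 27, 2018).
B would otherwise be senior to E, so under the subordination agreement B and E exchange positions.

E, C, B, A, D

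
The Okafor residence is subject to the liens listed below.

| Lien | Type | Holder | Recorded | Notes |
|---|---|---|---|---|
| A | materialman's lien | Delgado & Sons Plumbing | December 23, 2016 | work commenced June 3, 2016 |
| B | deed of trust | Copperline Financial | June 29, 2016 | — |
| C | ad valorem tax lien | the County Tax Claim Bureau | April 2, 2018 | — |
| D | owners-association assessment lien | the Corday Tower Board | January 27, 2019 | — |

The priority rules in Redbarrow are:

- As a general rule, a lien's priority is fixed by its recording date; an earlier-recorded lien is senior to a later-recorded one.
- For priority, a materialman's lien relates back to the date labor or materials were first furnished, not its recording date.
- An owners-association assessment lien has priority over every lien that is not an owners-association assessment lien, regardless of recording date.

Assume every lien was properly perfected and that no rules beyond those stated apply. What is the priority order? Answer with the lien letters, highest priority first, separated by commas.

Effective dates after the stated exceptions: A relates back to June 3, 2016 (work commenced).
As an owners-association assessment lien, D is senior to every other lien.
Remaining liens by effective date: A (June 3, 2016), B (June 29, 2016), C (April 2, 2018).

D, A, B, C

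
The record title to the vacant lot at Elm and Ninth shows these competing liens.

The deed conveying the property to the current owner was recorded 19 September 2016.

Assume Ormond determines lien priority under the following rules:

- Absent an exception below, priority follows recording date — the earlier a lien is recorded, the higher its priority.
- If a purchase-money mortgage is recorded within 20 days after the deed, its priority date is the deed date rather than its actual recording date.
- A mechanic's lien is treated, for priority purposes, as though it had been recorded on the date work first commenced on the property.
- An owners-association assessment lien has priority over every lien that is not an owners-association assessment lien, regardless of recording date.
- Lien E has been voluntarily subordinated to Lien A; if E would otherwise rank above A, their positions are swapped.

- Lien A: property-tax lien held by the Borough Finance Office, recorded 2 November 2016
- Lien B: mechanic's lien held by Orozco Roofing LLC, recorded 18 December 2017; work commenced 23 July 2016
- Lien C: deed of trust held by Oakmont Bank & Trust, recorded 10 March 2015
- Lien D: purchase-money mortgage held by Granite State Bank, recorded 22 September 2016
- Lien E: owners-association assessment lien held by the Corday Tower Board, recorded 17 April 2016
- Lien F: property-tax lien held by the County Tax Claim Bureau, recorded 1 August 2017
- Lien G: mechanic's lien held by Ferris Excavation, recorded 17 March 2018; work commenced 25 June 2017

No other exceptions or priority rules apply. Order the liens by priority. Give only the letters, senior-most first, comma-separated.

First, effective dates: B is treated as recorded 23 July 2016, the work-commencement date; D relates back to the deed date 19 September 2016; G relates back to 25 June 2017 (work commenced).
As an owners-association assessment lien, E is senior to every other lien.
Among the remaining liens, by effective date: C (10 March 2015), B (23 July 2016), D (19 September 2016), A (2 November 2016), G (25 June 2017), F (1 August 2017).
E is senior to A before the subordination, so the two trade places.

A, C, B, D, E, G, F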